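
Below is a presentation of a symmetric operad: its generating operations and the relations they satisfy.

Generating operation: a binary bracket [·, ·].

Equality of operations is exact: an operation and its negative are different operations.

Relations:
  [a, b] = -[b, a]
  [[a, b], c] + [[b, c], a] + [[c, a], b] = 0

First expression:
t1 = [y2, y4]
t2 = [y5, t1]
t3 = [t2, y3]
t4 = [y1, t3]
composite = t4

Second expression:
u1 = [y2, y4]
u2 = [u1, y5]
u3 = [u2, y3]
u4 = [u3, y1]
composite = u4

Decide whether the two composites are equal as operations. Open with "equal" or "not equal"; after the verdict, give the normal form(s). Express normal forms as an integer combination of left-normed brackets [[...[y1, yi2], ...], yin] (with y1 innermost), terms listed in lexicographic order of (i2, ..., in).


Normal form of the first expression: -[[[[y1, y2], y4], y5], y3] + [[[[y1, y3], y2], y4], y5] - [[[[y1, y3], y4], y2], y5] - [[[[y1, y3], y5], y2], y4] + [[[[y1, y3], y5], y4], y2] + [[[[y1, y4], y2], y5], y3] + [[[[y1, y5], y2], y4], y3] - [[[[y1, y5], y4], y2], y3]
Normal form of the second expression: -[[[[y1, y2], y4], y5], y3] + [[[[y1, y3], y2], y4], y5] - [[[[y1, y3], y4], y2], y5] - [[[[y1, y3], y5], y2], y4] + [[[[y1, y3], y5], y4], y2] + [[[[y1, y4], y2], y5], y3] + [[[[y1, y5], y2], y4], y3] - [[[[y1, y5], y4], y2], y3]
Identical normal forms: equal.

equal — both sides give -[[[[y1, y2], y4], y5], y3] + [[[[y1, y3], y2], y4], y5] - [[[[y1, y3], y4], y2], y5] - [[[[y1, y3], y5], y2], y4] + [[[[y1, y3], y5], y4], y2] + [[[[y1, y4], y2], y5], y3] + [[[[y1, y5], y2], y4], y3] - [[[[y1, y5], y4], y2], y3]


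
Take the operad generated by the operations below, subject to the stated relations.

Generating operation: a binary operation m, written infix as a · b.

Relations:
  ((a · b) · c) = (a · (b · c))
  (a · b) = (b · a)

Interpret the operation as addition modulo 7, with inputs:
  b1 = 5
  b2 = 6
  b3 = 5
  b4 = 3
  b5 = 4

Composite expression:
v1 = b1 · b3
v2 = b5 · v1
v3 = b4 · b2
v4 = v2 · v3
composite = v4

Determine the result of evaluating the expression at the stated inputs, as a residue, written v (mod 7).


2 (mod 7)

(b1 · b3) = 3
(b5 · (b1 · b3)) = 0
(b4 · b2) = 2
((b5 · (b1 · b3)) · (b4 · b2)) = 2


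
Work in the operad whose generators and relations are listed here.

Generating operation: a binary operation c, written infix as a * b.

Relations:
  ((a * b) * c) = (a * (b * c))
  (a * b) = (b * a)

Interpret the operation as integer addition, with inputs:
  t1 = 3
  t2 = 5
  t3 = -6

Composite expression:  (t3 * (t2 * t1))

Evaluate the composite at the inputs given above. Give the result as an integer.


2

(t2 * t1) = 8
(t3 * (t2 * t1)) = 2


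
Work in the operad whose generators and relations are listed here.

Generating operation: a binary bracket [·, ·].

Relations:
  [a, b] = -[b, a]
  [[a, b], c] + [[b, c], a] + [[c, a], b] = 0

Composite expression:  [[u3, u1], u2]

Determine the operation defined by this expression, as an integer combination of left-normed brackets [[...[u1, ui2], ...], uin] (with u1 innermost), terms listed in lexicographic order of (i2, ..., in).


Antisymmetry and Jacobi reduce to u1-anchored left-normed brackets.
Composite bracket: [[u3, u1], u2]
Each bracket splits as ab - ba, giving 4 signed words (2^2 = 4).
Collect the words opening with u1:
  the word u1u3u2 carries sign -1 and contributes -[[u1, u3], u2]

-[[u1, u3], u2]


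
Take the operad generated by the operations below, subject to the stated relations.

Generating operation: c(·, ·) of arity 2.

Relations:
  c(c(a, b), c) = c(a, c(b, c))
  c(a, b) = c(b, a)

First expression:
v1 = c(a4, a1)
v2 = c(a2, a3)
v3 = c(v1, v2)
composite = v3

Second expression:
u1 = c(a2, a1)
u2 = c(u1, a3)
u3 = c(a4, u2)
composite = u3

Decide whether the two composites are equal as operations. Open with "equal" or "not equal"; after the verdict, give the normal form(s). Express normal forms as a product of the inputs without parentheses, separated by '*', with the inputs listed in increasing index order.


Normal form of the first expression: a1 * a2 * a3 * a4
Normal form of the second expression: a1 * a2 * a3 * a4
Both agree, so they are equal.

equal: each reduces to a1 * a2 * a3 * a4


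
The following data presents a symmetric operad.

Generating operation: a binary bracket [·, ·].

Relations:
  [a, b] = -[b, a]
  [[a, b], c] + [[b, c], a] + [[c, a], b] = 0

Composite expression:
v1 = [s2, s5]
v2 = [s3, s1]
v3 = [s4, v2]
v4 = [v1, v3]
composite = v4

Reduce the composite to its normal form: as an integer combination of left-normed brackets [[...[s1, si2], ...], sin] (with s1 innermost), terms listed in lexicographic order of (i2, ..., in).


-[[[[s1, s3], s4], s2], s5] + [[[[s1, s3], s4], s5], s2]

Expand each bracket as ab - ba; the s1-initial words give the coefficients.
Composite bracket: [[s2, s5], [s4, [s3, s1]]]
The bracket unfolds into 16 signed words via [a, b] = ab - ba (2^4 = 16).
Keep just the words that open with s1:
  from s1s3s4s2s5, sign -1: term -[[[[s1, s3], s4], s2], s5]
  from s1s3s4s5s2, sign +1: term +[[[[s1, s3], s4], s5], s2]


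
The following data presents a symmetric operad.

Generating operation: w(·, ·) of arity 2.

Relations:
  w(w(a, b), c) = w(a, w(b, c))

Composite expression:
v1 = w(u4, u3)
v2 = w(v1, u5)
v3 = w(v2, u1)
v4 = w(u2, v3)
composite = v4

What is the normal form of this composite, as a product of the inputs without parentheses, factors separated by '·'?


u2 · u4 · u3 · u5 · u1

Every regrouping of w is equal, so read the u-inputs in written order.
w(u4, u3) flattens to u4 · u3
w(w(u4, u3), u5) flattens to u4 · u3 · u5
w(w(w(u4, u3), u5), u1) flattens to u4 · u3 · u5 · u1
w(u2, w(w(w(u4, u3), u5), u1)) flattens to u2 · u4 · u3 · u5 · u1


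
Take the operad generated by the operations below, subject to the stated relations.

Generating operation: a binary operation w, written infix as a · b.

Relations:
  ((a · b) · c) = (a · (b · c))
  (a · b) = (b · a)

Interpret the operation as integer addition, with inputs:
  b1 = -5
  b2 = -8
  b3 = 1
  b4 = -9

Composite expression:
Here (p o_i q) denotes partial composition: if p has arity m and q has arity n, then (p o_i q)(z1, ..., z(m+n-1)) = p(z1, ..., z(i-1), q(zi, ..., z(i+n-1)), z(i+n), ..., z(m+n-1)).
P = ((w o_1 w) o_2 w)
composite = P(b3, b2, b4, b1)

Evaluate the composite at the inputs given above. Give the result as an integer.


-21


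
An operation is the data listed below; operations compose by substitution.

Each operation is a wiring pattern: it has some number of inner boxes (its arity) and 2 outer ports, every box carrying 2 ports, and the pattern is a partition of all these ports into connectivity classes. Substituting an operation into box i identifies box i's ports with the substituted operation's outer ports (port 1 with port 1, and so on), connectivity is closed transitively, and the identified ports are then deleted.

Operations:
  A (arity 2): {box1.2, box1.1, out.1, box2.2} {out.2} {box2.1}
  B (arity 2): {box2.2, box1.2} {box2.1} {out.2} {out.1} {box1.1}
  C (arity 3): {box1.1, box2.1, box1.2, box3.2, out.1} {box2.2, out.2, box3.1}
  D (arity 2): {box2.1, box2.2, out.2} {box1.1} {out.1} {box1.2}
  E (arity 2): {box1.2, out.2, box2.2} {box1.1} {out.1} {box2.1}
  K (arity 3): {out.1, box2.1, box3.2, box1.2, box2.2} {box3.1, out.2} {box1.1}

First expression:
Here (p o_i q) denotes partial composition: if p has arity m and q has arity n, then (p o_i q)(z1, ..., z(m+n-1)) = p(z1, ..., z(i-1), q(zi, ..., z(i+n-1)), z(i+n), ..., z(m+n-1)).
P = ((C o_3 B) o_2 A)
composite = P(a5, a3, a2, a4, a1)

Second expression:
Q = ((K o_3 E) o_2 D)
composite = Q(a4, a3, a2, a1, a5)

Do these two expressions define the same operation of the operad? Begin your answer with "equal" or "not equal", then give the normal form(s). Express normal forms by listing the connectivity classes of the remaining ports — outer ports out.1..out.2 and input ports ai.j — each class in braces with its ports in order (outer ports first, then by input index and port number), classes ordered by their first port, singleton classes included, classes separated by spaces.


not equal; first: {out.1, a2.2, a3.1, a3.2, a5.1, a5.2} {out.2} {a1.1} {a1.2, a4.2} {a2.1} {a4.1}; second: {out.1, a1.2, a2.1, a2.2, a4.2, a5.2} {out.2} {a1.1} {a3.1} {a3.2} {a4.1} {a5.1}


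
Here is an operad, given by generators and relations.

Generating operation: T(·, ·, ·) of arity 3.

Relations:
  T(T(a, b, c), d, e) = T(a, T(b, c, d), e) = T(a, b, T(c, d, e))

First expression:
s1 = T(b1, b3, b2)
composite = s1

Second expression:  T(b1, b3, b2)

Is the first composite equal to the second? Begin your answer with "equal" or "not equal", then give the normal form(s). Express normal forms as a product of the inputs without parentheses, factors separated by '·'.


equal; the common form is b1 · b3 · b2

The first composite normalizes to b1 · b3 · b2
The second composite normalizes to b1 · b3 · b2
Same normal form: equal.


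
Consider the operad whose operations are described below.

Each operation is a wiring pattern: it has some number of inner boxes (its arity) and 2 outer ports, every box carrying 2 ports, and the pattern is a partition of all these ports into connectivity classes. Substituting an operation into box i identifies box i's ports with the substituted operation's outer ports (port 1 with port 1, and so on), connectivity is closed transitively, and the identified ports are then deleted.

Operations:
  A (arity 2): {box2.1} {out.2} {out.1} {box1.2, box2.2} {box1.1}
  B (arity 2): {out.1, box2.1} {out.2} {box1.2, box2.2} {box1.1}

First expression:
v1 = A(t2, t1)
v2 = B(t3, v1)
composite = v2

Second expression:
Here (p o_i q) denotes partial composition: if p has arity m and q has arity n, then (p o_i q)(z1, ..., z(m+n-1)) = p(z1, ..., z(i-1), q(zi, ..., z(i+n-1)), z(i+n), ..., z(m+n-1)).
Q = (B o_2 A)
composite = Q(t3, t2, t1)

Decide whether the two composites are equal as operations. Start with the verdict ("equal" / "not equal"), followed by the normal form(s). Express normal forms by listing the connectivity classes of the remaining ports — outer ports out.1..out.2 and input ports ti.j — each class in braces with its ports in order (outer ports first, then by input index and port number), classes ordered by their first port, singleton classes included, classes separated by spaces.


equal; both compose to {out.1} {out.2} {t1.1} {t1.2, t2.2} {t2.1} {t3.1} {t3.2}

The first composite normalizes to {out.1} {out.2} {t1.1} {t1.2, t2.2} {t2.1} {t3.1} {t3.2}
The second composite normalizes to {out.1} {out.2} {t1.1} {t1.2, t2.2} {t2.1} {t3.1} {t3.2}
The forms coincide; equal.


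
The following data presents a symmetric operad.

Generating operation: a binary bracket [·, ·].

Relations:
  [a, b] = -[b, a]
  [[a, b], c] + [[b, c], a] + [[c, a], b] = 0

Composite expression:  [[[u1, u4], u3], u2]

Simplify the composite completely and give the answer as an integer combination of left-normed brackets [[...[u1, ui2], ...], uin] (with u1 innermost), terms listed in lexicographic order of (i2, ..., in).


[[[u1, u4], u3], u2]

Antisymmetry and Jacobi reduce to u1-anchored left-normed brackets.
Composite bracket: [[[u1, u4], u3], u2]
Applying ab - ba throughout gives 8 signed words (2^3 = 8).
Keep just the words that open with u1:
  the word u1u4u3u2 carries sign +1 and contributes +[[[u1, u4], u3], u2]


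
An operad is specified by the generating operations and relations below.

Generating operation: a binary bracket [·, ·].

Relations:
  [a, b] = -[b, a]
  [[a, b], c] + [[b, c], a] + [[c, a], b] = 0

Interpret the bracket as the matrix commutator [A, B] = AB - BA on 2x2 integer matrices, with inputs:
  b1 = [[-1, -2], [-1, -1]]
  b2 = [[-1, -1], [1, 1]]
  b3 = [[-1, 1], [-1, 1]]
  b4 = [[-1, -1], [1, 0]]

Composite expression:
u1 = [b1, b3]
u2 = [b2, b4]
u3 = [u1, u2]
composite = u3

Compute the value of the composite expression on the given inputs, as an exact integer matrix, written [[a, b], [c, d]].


[b1, b3] = [[3, -4], [2, -3]]
[b2, b4] = [[0, 1], [1, 0]]
[[b1, b3], [b2, b4]] = [[-6, 6], [-6, 6]]

[[-6, 6], [-6, 6]]


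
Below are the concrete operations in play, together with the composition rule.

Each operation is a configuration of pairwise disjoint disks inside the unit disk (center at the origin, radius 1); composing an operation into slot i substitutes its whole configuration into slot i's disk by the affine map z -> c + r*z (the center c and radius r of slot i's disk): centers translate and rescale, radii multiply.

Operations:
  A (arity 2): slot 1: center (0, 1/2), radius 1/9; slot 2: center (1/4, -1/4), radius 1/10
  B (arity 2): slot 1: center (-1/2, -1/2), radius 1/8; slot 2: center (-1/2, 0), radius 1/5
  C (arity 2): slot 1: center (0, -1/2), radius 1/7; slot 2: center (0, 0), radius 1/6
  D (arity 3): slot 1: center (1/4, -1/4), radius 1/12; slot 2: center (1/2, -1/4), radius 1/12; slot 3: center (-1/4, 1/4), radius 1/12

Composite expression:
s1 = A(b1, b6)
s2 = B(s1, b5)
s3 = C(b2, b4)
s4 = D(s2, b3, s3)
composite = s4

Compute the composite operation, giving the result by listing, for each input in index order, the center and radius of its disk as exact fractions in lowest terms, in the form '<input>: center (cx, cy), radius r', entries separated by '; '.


b1: center (5/24, -55/192), radius 1/864; b2: center (-1/4, 5/24), radius 1/84; b3: center (1/2, -1/4), radius 1/12; b4: center (-1/4, 1/4), radius 1/72; b5: center (5/24, -1/4), radius 1/60; b6: center (27/128, -113/384), radius 1/960

Only the slot chain above each b matters under D; compose those maps.
tracing b1 down its 3-map path: center (5/24, -55/192), radius 1/864
tracing b6 down its 3-map path: center (27/128, -113/384), radius 1/960
tracing b5 down its 2-map path: center (5/24, -1/4), radius 1/60
tracing b3 down its 1-map path: center (1/2, -1/4), radius 1/12
tracing b2 down its 2-map path: center (-1/4, 5/24), radius 1/84
tracing b4 down its 2-map path: center (-1/4, 1/4), radius 1/72


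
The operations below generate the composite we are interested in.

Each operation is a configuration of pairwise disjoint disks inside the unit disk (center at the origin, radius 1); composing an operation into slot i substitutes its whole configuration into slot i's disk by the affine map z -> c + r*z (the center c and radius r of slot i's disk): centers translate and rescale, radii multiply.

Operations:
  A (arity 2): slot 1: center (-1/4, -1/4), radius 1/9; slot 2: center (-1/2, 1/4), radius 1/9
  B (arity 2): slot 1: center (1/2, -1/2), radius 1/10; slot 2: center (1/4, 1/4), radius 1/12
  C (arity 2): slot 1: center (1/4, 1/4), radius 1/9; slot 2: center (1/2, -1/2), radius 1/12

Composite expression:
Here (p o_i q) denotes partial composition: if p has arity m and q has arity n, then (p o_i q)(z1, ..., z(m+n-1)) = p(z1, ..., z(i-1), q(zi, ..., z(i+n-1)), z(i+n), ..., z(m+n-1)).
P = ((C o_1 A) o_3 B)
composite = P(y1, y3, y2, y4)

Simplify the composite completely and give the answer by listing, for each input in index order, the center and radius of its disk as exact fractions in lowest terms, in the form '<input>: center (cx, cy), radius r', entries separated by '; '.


y1: center (2/9, 2/9), radius 1/81; y2: center (13/24, -13/24), radius 1/120; y3: center (7/36, 5/18), radius 1/81; y4: center (25/48, -23/48), radius 1/144

Below C, radii multiply path by path; the y-disk centers shift.
input y1: applying the 2 nested substitutions gives center (2/9, 2/9), radius 1/81
input y3: applying the 2 nested substitutions gives center (7/36, 5/18), radius 1/81
input y2: applying the 2 nested substitutions gives center (13/24, -13/24), radius 1/120
input y4: applying the 2 nested substitutions gives center (25/48, -23/48), radius 1/144


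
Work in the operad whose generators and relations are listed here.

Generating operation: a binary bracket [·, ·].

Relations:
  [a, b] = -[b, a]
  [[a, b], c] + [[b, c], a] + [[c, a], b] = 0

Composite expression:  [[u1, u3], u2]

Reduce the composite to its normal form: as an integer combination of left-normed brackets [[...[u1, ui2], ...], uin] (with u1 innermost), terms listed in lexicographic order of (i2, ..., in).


[[u1, u3], u2]

Expand each bracket as ab - ba; the u1-initial words give the coefficients.
Composite bracket: [[u1, u3], u2]
The bracket unfolds into 4 signed words via [a, b] = ab - ba (2^2 = 4).
Only words starting with u1 matter:
  u1u3u2 appears with sign +1, giving the term +[[u1, u3], u2]


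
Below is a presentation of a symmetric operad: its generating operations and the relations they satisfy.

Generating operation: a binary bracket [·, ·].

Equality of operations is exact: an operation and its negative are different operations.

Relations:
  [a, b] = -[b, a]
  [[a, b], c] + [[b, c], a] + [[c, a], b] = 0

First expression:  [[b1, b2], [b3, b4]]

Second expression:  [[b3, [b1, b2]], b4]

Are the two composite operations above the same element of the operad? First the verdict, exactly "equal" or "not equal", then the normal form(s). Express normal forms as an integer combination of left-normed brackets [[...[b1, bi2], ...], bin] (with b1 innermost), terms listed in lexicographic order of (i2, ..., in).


The first expression reduces to [[[b1, b2], b3], b4] - [[[b1, b2], b4], b3]
The second expression reduces to -[[[b1, b2], b3], b4]
Distinct normal forms: not equal.

not equal — first [[[b1, b2], b3], b4] - [[[b1, b2], b4], b3], second -[[[b1, b2], b3], b4]


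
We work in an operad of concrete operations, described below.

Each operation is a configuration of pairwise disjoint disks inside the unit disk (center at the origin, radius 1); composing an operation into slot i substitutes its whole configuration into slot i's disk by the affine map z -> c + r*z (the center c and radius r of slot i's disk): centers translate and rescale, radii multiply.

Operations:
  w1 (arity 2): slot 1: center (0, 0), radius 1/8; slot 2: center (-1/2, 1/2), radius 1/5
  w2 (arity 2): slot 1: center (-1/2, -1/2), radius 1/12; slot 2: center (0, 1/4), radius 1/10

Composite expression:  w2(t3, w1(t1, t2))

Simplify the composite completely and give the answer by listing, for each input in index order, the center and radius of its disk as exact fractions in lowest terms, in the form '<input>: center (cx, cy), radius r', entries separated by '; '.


t1: center (0, 1/4), radius 1/80; t2: center (-1/20, 3/10), radius 1/50; t3: center (-1/2, -1/2), radius 1/12

Below w2, radii multiply path by path; the t-disk centers shift.
for t3, the 1-step affine chain lands on center (-1/2, -1/2), radius 1/12
for t1, the 2-step affine chain lands on center (0, 1/4), radius 1/80
for t2, the 2-step affine chain lands on center (-1/20, 3/10), radius 1/50


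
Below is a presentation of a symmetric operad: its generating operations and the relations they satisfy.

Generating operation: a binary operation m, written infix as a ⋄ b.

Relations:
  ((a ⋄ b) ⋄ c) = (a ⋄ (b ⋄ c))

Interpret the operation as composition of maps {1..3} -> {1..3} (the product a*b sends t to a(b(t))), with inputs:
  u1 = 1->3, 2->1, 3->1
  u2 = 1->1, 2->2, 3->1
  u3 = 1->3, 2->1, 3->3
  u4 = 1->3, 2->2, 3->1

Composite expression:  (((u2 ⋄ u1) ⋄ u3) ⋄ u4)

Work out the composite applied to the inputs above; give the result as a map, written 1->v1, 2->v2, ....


1->1, 2->1, 3->1

(u2 ⋄ u1) = 1->1, 2->1, 3->1
((u2 ⋄ u1) ⋄ u3) = 1->1, 2->1, 3->1
(((u2 ⋄ u1) ⋄ u3) ⋄ u4) = 1->1, 2->1, 3->1


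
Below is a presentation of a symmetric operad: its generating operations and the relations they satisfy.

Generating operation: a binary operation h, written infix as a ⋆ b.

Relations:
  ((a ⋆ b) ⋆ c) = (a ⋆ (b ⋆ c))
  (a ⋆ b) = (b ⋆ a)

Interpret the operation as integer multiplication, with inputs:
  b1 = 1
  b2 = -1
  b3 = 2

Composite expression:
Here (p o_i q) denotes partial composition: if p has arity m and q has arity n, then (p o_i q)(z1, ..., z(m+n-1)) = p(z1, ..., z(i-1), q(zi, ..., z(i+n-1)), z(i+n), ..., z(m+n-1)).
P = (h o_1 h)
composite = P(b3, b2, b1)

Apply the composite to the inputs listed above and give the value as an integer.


-2

(b3 ⋆ b2) = -2
((b3 ⋆ b2) ⋆ b1) = -2


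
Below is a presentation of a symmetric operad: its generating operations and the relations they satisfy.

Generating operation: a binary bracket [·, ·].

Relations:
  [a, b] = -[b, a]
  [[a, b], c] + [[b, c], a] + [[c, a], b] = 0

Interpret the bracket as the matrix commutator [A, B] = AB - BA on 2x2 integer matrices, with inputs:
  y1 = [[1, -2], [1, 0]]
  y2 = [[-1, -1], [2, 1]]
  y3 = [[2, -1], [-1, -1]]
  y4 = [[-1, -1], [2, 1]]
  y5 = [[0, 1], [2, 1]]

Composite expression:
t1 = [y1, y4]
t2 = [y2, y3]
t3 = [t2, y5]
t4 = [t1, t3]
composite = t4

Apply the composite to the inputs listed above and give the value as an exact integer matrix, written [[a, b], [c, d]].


[y1, y4] = [[-3, -5], [-4, 3]]
[y2, y3] = [[3, 5], [4, -3]]
[[y2, y3], y5] = [[6, 11], [-16, -6]]
[[y1, y4], [[y2, y3], y5]] = [[124, -6], [-144, -124]]

[[124, -6], [-144, -124]]


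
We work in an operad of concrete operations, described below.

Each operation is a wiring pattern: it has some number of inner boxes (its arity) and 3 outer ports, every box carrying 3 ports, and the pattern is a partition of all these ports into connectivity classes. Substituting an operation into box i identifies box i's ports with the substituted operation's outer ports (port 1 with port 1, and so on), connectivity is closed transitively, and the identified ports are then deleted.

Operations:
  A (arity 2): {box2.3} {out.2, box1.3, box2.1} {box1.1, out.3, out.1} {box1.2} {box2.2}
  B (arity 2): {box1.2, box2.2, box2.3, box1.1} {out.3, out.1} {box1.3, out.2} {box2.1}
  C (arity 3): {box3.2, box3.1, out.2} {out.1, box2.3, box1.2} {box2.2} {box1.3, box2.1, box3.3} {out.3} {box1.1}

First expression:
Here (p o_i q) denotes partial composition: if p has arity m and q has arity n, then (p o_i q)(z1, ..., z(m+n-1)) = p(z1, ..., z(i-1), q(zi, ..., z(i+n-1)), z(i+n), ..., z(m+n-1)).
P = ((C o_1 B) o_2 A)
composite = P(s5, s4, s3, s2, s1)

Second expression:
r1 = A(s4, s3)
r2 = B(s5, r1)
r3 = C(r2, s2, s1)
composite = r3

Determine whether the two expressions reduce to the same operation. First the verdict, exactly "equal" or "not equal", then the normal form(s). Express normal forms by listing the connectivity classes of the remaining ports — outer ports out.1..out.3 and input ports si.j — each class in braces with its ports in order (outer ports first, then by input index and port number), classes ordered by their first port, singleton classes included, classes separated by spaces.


In normal form, the first expression is {out.1, s2.3, s5.3} {out.2, s1.1, s1.2} {out.3} {s1.3, s2.1} {s2.2} {s3.1, s4.1, s4.3, s5.1, s5.2} {s3.2} {s3.3} {s4.2}
In normal form, the second expression is {out.1, s2.3, s5.3} {out.2, s1.1, s1.2} {out.3} {s1.3, s2.1} {s2.2} {s3.1, s4.1, s4.3, s5.1, s5.2} {s3.2} {s3.3} {s4.2}
Identical normal forms: equal.

equal: each reduces to {out.1, s2.3, s5.3} {out.2, s1.1, s1.2} {out.3} {s1.3, s2.1} {s2.2} {s3.1, s4.1, s4.3, s5.1, s5.2} {s3.2} {s3.3} {s4.2}


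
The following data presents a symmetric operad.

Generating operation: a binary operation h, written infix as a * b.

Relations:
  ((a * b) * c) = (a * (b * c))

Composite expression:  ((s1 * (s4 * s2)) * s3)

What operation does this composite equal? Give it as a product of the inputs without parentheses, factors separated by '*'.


s1 * s4 * s2 * s3

Associativity of h dissolves the nesting; only the s-input order survives.
(s4 * s2) reduces to s4 * s2
(s1 * (s4 * s2)) reduces to s1 * s4 * s2
((s1 * (s4 * s2)) * s3) reduces to s1 * s4 * s2 * s3


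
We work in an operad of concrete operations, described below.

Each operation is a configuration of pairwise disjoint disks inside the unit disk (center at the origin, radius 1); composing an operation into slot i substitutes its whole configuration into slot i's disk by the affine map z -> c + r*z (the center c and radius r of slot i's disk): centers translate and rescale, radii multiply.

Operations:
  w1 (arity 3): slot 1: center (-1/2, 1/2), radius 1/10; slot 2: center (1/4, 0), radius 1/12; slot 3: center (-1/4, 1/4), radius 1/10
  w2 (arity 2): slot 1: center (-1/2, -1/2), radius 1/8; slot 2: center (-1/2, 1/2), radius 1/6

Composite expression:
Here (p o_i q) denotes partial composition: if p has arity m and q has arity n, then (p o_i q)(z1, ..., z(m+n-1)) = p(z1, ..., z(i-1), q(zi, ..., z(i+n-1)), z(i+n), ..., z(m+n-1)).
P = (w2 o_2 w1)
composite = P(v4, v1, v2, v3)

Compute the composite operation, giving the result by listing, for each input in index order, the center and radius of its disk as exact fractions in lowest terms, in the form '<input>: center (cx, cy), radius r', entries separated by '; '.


v1: center (-7/12, 7/12), radius 1/60; v2: center (-11/24, 1/2), radius 1/72; v3: center (-13/24, 13/24), radius 1/60; v4: center (-1/2, -1/2), radius 1/8

Affine substitution under w2: radii multiply and v-centers shift.
v4: after 1 affine step, its disk has center (-1/2, -1/2), radius 1/8
v1: after 2 affine steps, its disk has center (-7/12, 7/12), radius 1/60
v2: after 2 affine steps, its disk has center (-11/24, 1/2), radius 1/72
v3: after 2 affine steps, its disk has center (-13/24, 13/24), radius 1/60


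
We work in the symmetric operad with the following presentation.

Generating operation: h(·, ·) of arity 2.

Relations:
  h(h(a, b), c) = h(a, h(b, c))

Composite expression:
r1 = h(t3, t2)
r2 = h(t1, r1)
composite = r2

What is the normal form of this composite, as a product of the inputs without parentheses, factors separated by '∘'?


t1 ∘ t3 ∘ t2


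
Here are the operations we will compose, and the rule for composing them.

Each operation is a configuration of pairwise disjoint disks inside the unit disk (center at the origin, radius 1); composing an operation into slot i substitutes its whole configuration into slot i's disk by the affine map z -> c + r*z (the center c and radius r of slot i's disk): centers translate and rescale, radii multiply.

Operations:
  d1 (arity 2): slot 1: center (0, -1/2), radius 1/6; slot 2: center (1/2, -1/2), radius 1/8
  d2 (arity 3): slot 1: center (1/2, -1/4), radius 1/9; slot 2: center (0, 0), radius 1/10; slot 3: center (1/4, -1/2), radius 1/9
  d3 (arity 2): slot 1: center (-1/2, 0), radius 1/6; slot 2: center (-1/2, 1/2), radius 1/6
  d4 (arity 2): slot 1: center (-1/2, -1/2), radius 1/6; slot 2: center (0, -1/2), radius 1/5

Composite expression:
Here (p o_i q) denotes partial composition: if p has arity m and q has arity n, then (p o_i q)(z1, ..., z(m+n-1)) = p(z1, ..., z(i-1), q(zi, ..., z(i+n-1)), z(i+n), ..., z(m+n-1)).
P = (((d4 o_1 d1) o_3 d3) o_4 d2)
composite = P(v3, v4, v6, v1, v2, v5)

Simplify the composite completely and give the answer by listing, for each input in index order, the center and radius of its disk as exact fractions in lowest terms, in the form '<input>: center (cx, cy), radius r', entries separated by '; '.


v1: center (-1/12, -49/120), radius 1/270; v2: center (-1/10, -2/5), radius 1/300; v3: center (-1/2, -7/12), radius 1/36; v4: center (-5/12, -7/12), radius 1/48; v5: center (-11/120, -5/12), radius 1/270; v6: center (-1/10, -1/2), radius 1/30

Follow each v-input down from d4: c' goes to c + r*c', radius to r*r'.
for v3, the 2-step affine chain lands on center (-1/2, -7/12), radius 1/36
for v4, the 2-step affine chain lands on center (-5/12, -7/12), radius 1/48
for v6, the 2-step affine chain lands on center (-1/10, -1/2), radius 1/30
for v1, the 3-step affine chain lands on center (-1/12, -49/120), radius 1/270
for v2, the 3-step affine chain lands on center (-1/10, -2/5), radius 1/300
for v5, the 3-step affine chain lands on center (-11/120, -5/12), radius 1/270


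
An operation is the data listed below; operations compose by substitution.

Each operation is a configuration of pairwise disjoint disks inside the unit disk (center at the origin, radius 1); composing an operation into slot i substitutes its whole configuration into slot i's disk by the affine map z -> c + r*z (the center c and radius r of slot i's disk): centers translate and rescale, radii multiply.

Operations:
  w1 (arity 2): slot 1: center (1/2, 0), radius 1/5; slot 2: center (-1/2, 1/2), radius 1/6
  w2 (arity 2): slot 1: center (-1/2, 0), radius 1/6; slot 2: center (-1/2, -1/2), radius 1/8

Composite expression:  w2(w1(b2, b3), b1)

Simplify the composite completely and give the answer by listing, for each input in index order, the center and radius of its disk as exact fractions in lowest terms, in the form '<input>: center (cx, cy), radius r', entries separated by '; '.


Each b-disk chains the slot maps above it in w2; radii multiply.
tracing b2 down its 2-map path: center (-5/12, 0), radius 1/30
tracing b3 down its 2-map path: center (-7/12, 1/12), radius 1/36
tracing b1 down its 1-map path: center (-1/2, -1/2), radius 1/8

b1: center (-1/2, -1/2), radius 1/8; b2: center (-5/12, 0), radius 1/30; b3: center (-7/12, 1/12), radius 1/36


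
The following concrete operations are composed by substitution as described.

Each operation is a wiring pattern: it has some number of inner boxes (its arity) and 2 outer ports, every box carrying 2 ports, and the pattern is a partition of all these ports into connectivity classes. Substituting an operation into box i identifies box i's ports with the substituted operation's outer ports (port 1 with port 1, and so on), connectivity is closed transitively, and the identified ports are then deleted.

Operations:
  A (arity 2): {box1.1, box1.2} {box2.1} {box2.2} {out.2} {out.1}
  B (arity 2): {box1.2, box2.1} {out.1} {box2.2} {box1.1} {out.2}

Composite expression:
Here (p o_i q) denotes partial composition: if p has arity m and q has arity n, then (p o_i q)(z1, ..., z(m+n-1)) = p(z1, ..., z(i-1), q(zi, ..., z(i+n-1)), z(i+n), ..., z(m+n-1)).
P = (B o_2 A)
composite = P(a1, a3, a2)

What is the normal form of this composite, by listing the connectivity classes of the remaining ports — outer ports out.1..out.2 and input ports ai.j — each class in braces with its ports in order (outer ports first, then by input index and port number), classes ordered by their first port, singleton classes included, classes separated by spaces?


Two ports join when wires chain via B-identified ports.
through A, on inputs (a3, a2): {out.1} {out.2} {a2.1} {a2.2} {a3.1, a3.2} (out.j = stage outer ports)
through B, on inputs (a1, a3, a2): {out.1} {out.2} {a1.1} {a1.2} {a2.1} {a2.2} {a3.1, a3.2} (out.j = stage outer ports)

{out.1} {out.2} {a1.1} {a1.2} {a2.1} {a2.2} {a3.1, a3.2}


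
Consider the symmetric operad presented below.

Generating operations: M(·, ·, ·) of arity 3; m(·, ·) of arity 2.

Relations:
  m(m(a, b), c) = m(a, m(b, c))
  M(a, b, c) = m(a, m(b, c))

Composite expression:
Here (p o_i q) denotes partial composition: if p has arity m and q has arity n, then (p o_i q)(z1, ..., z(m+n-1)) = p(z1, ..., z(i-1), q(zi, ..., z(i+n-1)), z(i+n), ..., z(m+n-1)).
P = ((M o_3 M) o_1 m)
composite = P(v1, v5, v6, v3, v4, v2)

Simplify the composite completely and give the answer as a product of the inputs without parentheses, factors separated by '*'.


v1 * v5 * v6 * v3 * v4 * v2

Under associativity of M, the answer is the v's in reading order.
m(v1, v5) collapses to v1 * v5
M(v3, v4, v2) collapses to v3 * v4 * v2
M(m(v1, v5), v6, M(v3, v4, v2)) collapses to v1 * v5 * v6 * v3 * v4 * v2


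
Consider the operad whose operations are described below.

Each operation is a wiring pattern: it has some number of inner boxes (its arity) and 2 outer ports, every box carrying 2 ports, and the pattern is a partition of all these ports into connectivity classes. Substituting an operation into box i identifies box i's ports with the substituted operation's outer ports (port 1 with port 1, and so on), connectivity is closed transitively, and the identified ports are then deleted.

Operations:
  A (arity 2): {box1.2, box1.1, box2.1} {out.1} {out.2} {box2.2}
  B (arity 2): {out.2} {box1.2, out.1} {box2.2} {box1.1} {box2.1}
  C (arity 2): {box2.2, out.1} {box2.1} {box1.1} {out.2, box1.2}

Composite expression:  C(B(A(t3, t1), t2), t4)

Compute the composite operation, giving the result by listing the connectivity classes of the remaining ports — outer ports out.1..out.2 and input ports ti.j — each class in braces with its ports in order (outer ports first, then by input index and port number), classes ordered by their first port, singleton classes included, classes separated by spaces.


{out.1, t4.2} {out.2} {t1.1, t3.1, t3.2} {t1.2} {t2.1} {t2.2} {t4.1}


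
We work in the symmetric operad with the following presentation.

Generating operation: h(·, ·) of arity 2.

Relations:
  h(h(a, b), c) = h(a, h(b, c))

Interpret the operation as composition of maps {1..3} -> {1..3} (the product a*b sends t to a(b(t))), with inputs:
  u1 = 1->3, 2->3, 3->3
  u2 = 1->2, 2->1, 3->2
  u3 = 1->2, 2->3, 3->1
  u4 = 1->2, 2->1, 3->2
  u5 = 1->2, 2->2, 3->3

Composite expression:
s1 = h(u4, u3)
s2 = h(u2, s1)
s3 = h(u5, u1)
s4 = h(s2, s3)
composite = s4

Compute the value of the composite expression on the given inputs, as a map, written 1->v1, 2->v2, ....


1->1, 2->1, 3->1

h(u4, u3) = 1->1, 2->2, 3->2
h(u2, h(u4, u3)) = 1->2, 2->1, 3->1
h(u5, u1) = 1->3, 2->3, 3->3
h(h(u2, h(u4, u3)), h(u5, u1)) = 1->1, 2->1, 3->1


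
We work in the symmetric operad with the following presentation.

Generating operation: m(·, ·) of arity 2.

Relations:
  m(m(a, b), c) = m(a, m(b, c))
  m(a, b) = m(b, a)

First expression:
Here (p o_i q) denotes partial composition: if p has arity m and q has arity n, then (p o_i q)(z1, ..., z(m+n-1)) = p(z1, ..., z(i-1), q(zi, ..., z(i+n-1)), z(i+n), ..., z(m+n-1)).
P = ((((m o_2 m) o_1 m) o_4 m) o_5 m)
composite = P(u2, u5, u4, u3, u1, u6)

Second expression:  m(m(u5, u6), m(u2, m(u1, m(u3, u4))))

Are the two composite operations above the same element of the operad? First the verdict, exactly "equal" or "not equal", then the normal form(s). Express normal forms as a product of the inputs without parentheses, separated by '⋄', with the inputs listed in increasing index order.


equal; the common form is u1 ⋄ u2 ⋄ u3 ⋄ u4 ⋄ u5 ⋄ u6

In normal form, the first expression is u1 ⋄ u2 ⋄ u3 ⋄ u4 ⋄ u5 ⋄ u6
In normal form, the second expression is u1 ⋄ u2 ⋄ u3 ⋄ u4 ⋄ u5 ⋄ u6
Identical normal forms: equal.


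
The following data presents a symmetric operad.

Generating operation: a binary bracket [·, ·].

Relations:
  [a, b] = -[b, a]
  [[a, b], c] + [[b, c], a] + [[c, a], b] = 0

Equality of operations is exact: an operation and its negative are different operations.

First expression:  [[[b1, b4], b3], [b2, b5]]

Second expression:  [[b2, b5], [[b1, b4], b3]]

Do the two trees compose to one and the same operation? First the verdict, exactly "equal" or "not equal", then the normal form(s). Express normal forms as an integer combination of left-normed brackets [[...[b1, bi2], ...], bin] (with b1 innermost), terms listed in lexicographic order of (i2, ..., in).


not equal — first [[[[b1, b4], b3], b2], b5] - [[[[b1, b4], b3], b5], b2], second -[[[[b1, b4], b3], b2], b5] + [[[[b1, b4], b3], b5], b2]

The first composite normalizes to [[[[b1, b4], b3], b2], b5] - [[[[b1, b4], b3], b5], b2]
The second composite normalizes to -[[[[b1, b4], b3], b2], b5] + [[[[b1, b4], b3], b5], b2]
Distinct normal forms: not equal.


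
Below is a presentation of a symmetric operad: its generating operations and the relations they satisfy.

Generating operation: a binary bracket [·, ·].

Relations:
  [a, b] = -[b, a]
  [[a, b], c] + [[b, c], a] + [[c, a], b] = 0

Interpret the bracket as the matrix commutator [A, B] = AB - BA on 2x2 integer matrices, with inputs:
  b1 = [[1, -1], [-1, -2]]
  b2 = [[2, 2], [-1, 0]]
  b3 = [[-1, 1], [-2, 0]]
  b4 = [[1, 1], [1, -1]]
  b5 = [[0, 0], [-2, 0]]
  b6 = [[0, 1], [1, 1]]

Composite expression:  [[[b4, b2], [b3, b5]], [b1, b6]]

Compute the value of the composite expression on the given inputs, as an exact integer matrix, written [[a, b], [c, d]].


[[40, -16], [-16, -40]]

[b4, b2] = [[-3, 2], [4, 3]]
[b3, b5] = [[-2, 0], [-2, 2]]
[[b4, b2], [b3, b5]] = [[-4, 8], [-28, 4]]
[b1, b6] = [[0, 2], [-2, 0]]
[[[b4, b2], [b3, b5]], [b1, b6]] = [[40, -16], [-16, -40]]


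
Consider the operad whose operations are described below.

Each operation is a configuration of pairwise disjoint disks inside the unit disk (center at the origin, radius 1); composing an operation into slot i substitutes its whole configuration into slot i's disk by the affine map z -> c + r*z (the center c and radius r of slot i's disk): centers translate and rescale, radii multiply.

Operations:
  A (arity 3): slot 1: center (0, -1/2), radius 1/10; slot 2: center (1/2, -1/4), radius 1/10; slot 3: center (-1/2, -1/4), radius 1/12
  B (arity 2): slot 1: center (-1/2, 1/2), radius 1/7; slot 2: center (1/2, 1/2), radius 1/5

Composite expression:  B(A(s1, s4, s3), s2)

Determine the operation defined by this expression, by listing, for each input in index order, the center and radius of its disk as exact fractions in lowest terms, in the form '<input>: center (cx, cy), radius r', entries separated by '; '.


s1: center (-1/2, 3/7), radius 1/70; s2: center (1/2, 1/2), radius 1/5; s3: center (-4/7, 13/28), radius 1/84; s4: center (-3/7, 13/28), radius 1/70

Each s-disk chains the slot maps above it in B; radii multiply.
s1 passes through 2 substitutions, ending at center (-1/2, 3/7), radius 1/70
s4 passes through 2 substitutions, ending at center (-3/7, 13/28), radius 1/70
s3 passes through 2 substitutions, ending at center (-4/7, 13/28), radius 1/84
s2 passes through 1 substitution, ending at center (1/2, 1/2), radius 1/5


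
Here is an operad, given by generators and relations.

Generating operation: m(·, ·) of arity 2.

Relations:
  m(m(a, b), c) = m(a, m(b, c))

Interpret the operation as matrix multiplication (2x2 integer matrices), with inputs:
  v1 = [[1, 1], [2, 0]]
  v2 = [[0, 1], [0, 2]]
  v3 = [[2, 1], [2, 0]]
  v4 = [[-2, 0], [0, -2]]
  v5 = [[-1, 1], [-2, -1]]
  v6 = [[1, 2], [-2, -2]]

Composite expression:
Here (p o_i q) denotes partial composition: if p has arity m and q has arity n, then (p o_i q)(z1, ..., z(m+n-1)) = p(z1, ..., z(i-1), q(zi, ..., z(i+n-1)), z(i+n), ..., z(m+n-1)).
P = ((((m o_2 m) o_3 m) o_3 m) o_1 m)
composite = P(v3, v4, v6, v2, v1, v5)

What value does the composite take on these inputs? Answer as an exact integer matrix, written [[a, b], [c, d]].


[[16, -16], [40, -40]]

m(v3, v4) = [[-4, -2], [-4, 0]]
m(v2, v1) = [[2, 0], [4, 0]]
m(m(v2, v1), v5) = [[-2, 2], [-4, 4]]
m(v6, m(m(v2, v1), v5)) = [[-10, 10], [12, -12]]
m(m(v3, v4), m(v6, m(m(v2, v1), v5))) = [[16, -16], [40, -40]]


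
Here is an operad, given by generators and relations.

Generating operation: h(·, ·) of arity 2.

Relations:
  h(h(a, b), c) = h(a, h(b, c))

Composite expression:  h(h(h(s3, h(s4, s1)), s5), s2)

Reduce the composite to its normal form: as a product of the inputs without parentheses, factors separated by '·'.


s3 · s4 · s1 · s5 · s2

All parenthesizations of h agree; list the s-inputs left to right.
h(s4, s1) spells out as s4 · s1
h(s3, h(s4, s1)) spells out as s3 · s4 · s1
h(h(s3, h(s4, s1)), s5) spells out as s3 · s4 · s1 · s5
h(h(h(s3, h(s4, s1)), s5), s2) spells out as s3 · s4 · s1 · s5 · s2


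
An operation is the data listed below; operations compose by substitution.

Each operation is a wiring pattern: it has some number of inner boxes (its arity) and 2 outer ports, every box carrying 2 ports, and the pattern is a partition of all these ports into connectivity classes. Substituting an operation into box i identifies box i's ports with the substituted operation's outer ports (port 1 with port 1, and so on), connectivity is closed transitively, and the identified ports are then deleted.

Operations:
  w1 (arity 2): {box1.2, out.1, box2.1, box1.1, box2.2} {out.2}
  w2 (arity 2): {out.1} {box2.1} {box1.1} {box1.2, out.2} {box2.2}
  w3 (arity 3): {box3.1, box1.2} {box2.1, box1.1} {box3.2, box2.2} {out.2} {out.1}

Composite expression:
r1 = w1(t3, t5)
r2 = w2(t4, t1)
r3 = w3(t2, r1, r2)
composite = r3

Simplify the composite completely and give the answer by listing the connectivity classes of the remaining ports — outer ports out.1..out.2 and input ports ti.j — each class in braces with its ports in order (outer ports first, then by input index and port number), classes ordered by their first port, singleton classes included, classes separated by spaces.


{out.1} {out.2} {t1.1} {t1.2} {t2.1, t3.1, t3.2, t5.1, t5.2} {t2.2} {t4.1} {t4.2}

After gluing at w3, chains via deleted ports link the t-ports.
composing w1 on (t3, t5), with out.j its own outer ports: {out.1, t3.1, t3.2, t5.1, t5.2} {out.2}
composing w2 on (t4, t1), with out.j its own outer ports: {out.1} {out.2, t4.2} {t1.1} {t1.2} {t4.1}
composing w3 on (t2, t3, t5, t4, t1), with out.j its own outer ports: {out.1} {out.2} {t1.1} {t1.2} {t2.1, t3.1, t3.2, t5.1, t5.2} {t2.2} {t4.1} {t4.2}
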